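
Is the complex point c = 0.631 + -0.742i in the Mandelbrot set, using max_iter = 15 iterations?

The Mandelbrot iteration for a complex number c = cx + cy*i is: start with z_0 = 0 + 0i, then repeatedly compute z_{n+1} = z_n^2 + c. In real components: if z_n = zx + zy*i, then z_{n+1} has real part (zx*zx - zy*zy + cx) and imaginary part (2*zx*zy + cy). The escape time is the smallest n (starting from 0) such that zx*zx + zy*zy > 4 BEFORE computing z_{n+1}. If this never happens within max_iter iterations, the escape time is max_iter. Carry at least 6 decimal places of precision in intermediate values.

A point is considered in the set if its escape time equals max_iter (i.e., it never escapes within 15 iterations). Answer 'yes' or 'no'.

z_0 = 0 + 0i, c = 0.6310 + -0.7420i
Iter 1: z = 0.6310 + -0.7420i, |z|^2 = 0.9487
Iter 2: z = 0.4786 + -1.6784i, |z|^2 = 3.0461
Iter 3: z = -1.9570 + -2.3486i, |z|^2 = 9.3455
Escaped at iteration 3

Answer: no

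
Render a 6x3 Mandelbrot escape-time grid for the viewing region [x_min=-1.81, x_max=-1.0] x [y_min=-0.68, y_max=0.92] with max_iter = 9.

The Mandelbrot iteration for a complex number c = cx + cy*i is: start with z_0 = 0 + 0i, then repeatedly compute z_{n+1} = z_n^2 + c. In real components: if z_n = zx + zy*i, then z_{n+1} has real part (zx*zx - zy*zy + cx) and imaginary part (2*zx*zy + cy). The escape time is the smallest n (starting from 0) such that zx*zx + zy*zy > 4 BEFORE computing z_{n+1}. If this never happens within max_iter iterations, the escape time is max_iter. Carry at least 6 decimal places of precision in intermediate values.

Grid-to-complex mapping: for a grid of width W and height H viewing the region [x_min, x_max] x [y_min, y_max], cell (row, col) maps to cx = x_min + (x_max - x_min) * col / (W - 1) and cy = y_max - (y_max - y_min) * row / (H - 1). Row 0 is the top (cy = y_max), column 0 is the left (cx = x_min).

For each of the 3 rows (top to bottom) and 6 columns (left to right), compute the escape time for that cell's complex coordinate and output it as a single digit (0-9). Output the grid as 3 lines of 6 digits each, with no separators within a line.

Answer: 123333
467999
233334

Derivation:
(row=0, col=0): c = -1.8100 + 0.9200i → escape time 1
(row=0, col=1): c = -1.6480 + 0.9200i → escape time 2
(row=0, col=2): c = -1.4860 + 0.9200i → escape time 3
(row=0, col=3): c = -1.3240 + 0.9200i → escape time 3
(row=0, col=4): c = -1.1620 + 0.9200i → escape time 3
(row=0, col=5): c = -1.0000 + 0.9200i → escape time 3
(row=1, col=0): c = -1.8100 + 0.1200i → escape time 4
(row=1, col=1): c = -1.6480 + 0.1200i → escape time 6
(row=1, col=2): c = -1.4860 + 0.1200i → escape time 7
(row=1, col=3): c = -1.3240 + 0.1200i → escape time 9
(row=1, col=4): c = -1.1620 + 0.1200i → escape time 9
(row=1, col=5): c = -1.0000 + 0.1200i → escape time 9
(row=2, col=0): c = -1.8100 + -0.6800i → escape time 2
(row=2, col=1): c = -1.6480 + -0.6800i → escape time 3
(row=2, col=2): c = -1.4860 + -0.6800i → escape time 3
(row=2, col=3): c = -1.3240 + -0.6800i → escape time 3
(row=2, col=4): c = -1.1620 + -0.6800i → escape time 3
(row=2, col=5): c = -1.0000 + -0.6800i → escape time 4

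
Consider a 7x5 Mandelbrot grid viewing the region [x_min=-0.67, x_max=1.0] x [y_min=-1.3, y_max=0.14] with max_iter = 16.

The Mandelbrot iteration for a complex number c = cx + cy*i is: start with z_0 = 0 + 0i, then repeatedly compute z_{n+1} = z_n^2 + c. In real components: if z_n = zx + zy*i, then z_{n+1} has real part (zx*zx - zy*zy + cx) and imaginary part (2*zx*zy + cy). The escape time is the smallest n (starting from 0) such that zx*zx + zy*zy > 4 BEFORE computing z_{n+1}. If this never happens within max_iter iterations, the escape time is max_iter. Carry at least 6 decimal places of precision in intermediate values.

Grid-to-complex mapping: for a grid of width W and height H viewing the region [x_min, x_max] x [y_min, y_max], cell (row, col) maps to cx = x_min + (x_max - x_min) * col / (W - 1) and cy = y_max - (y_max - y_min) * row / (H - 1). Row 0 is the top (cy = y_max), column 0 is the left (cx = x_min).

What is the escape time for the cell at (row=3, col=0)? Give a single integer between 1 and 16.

Answer: 4

Derivation:
z_0 = 0 + 0i, c = -0.6700 + -0.9400i
Iter 1: z = -0.6700 + -0.9400i, |z|^2 = 1.3325
Iter 2: z = -1.1047 + 0.3196i, |z|^2 = 1.3225
Iter 3: z = 0.4482 + -1.6461i, |z|^2 = 2.9106
Iter 4: z = -3.1788 + -2.4156i, |z|^2 = 15.9403
Escaped at iteration 4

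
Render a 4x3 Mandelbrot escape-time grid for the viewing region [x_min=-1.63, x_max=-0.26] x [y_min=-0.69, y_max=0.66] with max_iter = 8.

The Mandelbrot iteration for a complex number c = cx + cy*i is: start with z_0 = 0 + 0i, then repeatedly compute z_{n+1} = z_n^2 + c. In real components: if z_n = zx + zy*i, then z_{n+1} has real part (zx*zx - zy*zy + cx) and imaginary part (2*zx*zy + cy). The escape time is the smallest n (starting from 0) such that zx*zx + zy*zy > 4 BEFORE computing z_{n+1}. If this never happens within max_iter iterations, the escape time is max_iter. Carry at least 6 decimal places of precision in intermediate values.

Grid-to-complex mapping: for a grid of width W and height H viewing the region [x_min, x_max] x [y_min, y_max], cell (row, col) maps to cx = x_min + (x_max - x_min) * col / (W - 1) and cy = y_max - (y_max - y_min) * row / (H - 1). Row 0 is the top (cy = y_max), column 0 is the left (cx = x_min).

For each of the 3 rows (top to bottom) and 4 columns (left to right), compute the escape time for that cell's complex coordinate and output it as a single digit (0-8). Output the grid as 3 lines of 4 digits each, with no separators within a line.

Answer: 3358
8888
3358

Derivation:
(row=0, col=0): c = -1.6300 + 0.6600i → escape time 3
(row=0, col=1): c = -1.1733 + 0.6600i → escape time 3
(row=0, col=2): c = -0.7167 + 0.6600i → escape time 5
(row=0, col=3): c = -0.2600 + 0.6600i → escape time 8
(row=1, col=0): c = -1.6300 + -0.0150i → escape time 8
(row=1, col=1): c = -1.1733 + -0.0150i → escape time 8
(row=1, col=2): c = -0.7167 + -0.0150i → escape time 8
(row=1, col=3): c = -0.2600 + -0.0150i → escape time 8
(row=2, col=0): c = -1.6300 + -0.6900i → escape time 3
(row=2, col=1): c = -1.1733 + -0.6900i → escape time 3
(row=2, col=2): c = -0.7167 + -0.6900i → escape time 5
(row=2, col=3): c = -0.2600 + -0.6900i → escape time 8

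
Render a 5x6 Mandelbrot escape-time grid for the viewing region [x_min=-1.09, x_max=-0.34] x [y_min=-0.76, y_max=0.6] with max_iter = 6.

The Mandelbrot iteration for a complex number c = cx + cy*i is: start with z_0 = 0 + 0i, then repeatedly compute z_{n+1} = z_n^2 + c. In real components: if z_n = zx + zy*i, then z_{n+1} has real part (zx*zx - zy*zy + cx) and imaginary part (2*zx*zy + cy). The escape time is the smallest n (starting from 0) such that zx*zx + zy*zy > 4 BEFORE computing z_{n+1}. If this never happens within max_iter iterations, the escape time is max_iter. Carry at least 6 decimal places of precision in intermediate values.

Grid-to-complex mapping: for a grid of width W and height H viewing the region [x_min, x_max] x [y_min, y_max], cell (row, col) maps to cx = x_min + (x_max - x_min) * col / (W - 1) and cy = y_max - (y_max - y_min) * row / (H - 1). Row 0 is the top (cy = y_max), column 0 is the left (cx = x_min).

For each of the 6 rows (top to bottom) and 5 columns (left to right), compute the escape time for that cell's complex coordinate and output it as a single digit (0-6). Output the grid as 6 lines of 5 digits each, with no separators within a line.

(row=0, col=0): c = -1.0900 + 0.6000i → escape time 4
(row=0, col=1): c = -0.9025 + 0.6000i → escape time 5
(row=0, col=2): c = -0.7150 + 0.6000i → escape time 6
(row=0, col=3): c = -0.5275 + 0.6000i → escape time 6
(row=0, col=4): c = -0.3400 + 0.6000i → escape time 6
(row=1, col=0): c = -1.0900 + 0.3280i → escape time 6
(row=1, col=1): c = -0.9025 + 0.3280i → escape time 6
(row=1, col=2): c = -0.7150 + 0.3280i → escape time 6
(row=1, col=3): c = -0.5275 + 0.3280i → escape time 6
(row=1, col=4): c = -0.3400 + 0.3280i → escape time 6
(row=2, col=0): c = -1.0900 + 0.0560i → escape time 6
(row=2, col=1): c = -0.9025 + 0.0560i → escape time 6
(row=2, col=2): c = -0.7150 + 0.0560i → escape time 6
(row=2, col=3): c = -0.5275 + 0.0560i → escape time 6
(row=2, col=4): c = -0.3400 + 0.0560i → escape time 6
(row=3, col=0): c = -1.0900 + -0.2160i → escape time 6
(row=3, col=1): c = -0.9025 + -0.2160i → escape time 6
(row=3, col=2): c = -0.7150 + -0.2160i → escape time 6
(row=3, col=3): c = -0.5275 + -0.2160i → escape time 6
(row=3, col=4): c = -0.3400 + -0.2160i → escape time 6
(row=4, col=0): c = -1.0900 + -0.4880i → escape time 5
(row=4, col=1): c = -0.9025 + -0.4880i → escape time 5
(row=4, col=2): c = -0.7150 + -0.4880i → escape time 6
(row=4, col=3): c = -0.5275 + -0.4880i → escape time 6
(row=4, col=4): c = -0.3400 + -0.4880i → escape time 6
(row=5, col=0): c = -1.0900 + -0.7600i → escape time 3
(row=5, col=1): c = -0.9025 + -0.7600i → escape time 4
(row=5, col=2): c = -0.7150 + -0.7600i → escape time 4
(row=5, col=3): c = -0.5275 + -0.7600i → escape time 6
(row=5, col=4): c = -0.3400 + -0.7600i → escape time 6

Answer: 45666
66666
66666
66666
55666
34466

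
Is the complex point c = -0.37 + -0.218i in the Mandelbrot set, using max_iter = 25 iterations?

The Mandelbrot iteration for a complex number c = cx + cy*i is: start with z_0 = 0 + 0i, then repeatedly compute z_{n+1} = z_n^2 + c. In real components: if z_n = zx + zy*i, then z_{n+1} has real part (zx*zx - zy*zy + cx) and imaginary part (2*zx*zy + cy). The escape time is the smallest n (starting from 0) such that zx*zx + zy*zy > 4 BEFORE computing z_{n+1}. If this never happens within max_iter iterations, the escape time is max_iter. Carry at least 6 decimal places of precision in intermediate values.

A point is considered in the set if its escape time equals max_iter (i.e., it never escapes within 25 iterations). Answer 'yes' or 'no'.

z_0 = 0 + 0i, c = -0.3700 + -0.2180i
Iter 1: z = -0.3700 + -0.2180i, |z|^2 = 0.1844
Iter 2: z = -0.2806 + -0.0567i, |z|^2 = 0.0820
Iter 3: z = -0.2945 + -0.1862i, |z|^2 = 0.1214
Iter 4: z = -0.3180 + -0.1083i, |z|^2 = 0.1128
Iter 5: z = -0.2806 + -0.1491i, |z|^2 = 0.1010
Iter 6: z = -0.3135 + -0.1343i, |z|^2 = 0.1163
Iter 7: z = -0.2898 + -0.1338i, |z|^2 = 0.1019
Iter 8: z = -0.3039 + -0.1405i, |z|^2 = 0.1121
Iter 9: z = -0.2974 + -0.1326i, |z|^2 = 0.1060
Iter 10: z = -0.2992 + -0.1391i, |z|^2 = 0.1089
Iter 11: z = -0.2999 + -0.1348i, |z|^2 = 0.1081
Iter 12: z = -0.2982 + -0.1372i, |z|^2 = 0.1078
Iter 13: z = -0.2999 + -0.1362i, |z|^2 = 0.1085
Iter 14: z = -0.2986 + -0.1363i, |z|^2 = 0.1078
Iter 15: z = -0.2994 + -0.1366i, |z|^2 = 0.1083
Iter 16: z = -0.2990 + -0.1362i, |z|^2 = 0.1080
Iter 17: z = -0.2992 + -0.1365i, |z|^2 = 0.1081
Iter 18: z = -0.2992 + -0.1363i, |z|^2 = 0.1081
Iter 19: z = -0.2991 + -0.1364i, |z|^2 = 0.1081
Iter 20: z = -0.2992 + -0.1364i, |z|^2 = 0.1081
Iter 21: z = -0.2991 + -0.1364i, |z|^2 = 0.1081
Iter 22: z = -0.2991 + -0.1364i, |z|^2 = 0.1081
Iter 23: z = -0.2991 + -0.1364i, |z|^2 = 0.1081
Iter 24: z = -0.2991 + -0.1364i, |z|^2 = 0.1081
Did not escape in 25 iterations → in set

Answer: yes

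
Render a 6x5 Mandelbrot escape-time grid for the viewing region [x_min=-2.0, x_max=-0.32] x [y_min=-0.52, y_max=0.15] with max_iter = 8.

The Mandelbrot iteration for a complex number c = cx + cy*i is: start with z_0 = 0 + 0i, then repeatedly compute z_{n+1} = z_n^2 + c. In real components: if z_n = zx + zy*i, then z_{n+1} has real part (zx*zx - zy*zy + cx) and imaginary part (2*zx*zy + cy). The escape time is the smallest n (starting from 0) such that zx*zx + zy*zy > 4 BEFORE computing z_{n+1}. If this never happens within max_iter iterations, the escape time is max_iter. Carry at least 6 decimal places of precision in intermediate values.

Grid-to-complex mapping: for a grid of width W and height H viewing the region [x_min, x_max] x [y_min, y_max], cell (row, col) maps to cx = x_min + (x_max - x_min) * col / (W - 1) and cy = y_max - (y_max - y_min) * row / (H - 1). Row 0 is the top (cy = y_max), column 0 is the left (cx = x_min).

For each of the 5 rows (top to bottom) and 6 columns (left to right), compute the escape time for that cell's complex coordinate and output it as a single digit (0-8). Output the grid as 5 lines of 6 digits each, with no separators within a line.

(row=0, col=0): c = -2.0000 + 0.1500i → escape time 1
(row=0, col=1): c = -1.6640 + 0.1500i → escape time 5
(row=0, col=2): c = -1.3280 + 0.1500i → escape time 8
(row=0, col=3): c = -0.9920 + 0.1500i → escape time 8
(row=0, col=4): c = -0.6560 + 0.1500i → escape time 8
(row=0, col=5): c = -0.3200 + 0.1500i → escape time 8
(row=1, col=0): c = -2.0000 + -0.0175i → escape time 1
(row=1, col=1): c = -1.6640 + -0.0175i → escape time 8
(row=1, col=2): c = -1.3280 + -0.0175i → escape time 8
(row=1, col=3): c = -0.9920 + -0.0175i → escape time 8
(row=1, col=4): c = -0.6560 + -0.0175i → escape time 8
(row=1, col=5): c = -0.3200 + -0.0175i → escape time 8
(row=2, col=0): c = -2.0000 + -0.1850i → escape time 1
(row=2, col=1): c = -1.6640 + -0.1850i → escape time 4
(row=2, col=2): c = -1.3280 + -0.1850i → escape time 8
(row=2, col=3): c = -0.9920 + -0.1850i → escape time 8
(row=2, col=4): c = -0.6560 + -0.1850i → escape time 8
(row=2, col=5): c = -0.3200 + -0.1850i → escape time 8
(row=3, col=0): c = -2.0000 + -0.3525i → escape time 1
(row=3, col=1): c = -1.6640 + -0.3525i → escape time 4
(row=3, col=2): c = -1.3280 + -0.3525i → escape time 6
(row=3, col=3): c = -0.9920 + -0.3525i → escape time 8
(row=3, col=4): c = -0.6560 + -0.3525i → escape time 8
(row=3, col=5): c = -0.3200 + -0.3525i → escape time 8
(row=4, col=0): c = -2.0000 + -0.5200i → escape time 1
(row=4, col=1): c = -1.6640 + -0.5200i → escape time 3
(row=4, col=2): c = -1.3280 + -0.5200i → escape time 3
(row=4, col=3): c = -0.9920 + -0.5200i → escape time 5
(row=4, col=4): c = -0.6560 + -0.5200i → escape time 8
(row=4, col=5): c = -0.3200 + -0.5200i → escape time 8

Answer: 158888
188888
148888
146888
133588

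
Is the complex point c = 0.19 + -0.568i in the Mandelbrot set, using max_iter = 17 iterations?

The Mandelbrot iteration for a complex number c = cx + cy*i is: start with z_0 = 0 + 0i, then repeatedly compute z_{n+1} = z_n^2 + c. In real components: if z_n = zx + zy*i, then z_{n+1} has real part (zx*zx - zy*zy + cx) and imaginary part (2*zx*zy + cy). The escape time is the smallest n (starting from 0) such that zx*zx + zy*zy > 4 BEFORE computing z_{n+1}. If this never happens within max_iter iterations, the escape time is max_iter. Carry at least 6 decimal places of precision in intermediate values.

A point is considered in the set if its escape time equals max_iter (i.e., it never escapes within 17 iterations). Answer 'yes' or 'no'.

z_0 = 0 + 0i, c = 0.1900 + -0.5680i
Iter 1: z = 0.1900 + -0.5680i, |z|^2 = 0.3587
Iter 2: z = -0.0965 + -0.7838i, |z|^2 = 0.6237
Iter 3: z = -0.4151 + -0.4167i, |z|^2 = 0.3459
Iter 4: z = 0.1887 + -0.2221i, |z|^2 = 0.0849
Iter 5: z = 0.1763 + -0.6518i, |z|^2 = 0.4559
Iter 6: z = -0.2038 + -0.7978i, |z|^2 = 0.6780
Iter 7: z = -0.4050 + -0.2429i, |z|^2 = 0.2230
Iter 8: z = 0.2950 + -0.3713i, |z|^2 = 0.2249
Iter 9: z = 0.1392 + -0.7871i, |z|^2 = 0.6389
Iter 10: z = -0.4101 + -0.7871i, |z|^2 = 0.7877
Iter 11: z = -0.2613 + 0.0776i, |z|^2 = 0.0743
Iter 12: z = 0.2522 + -0.6085i, |z|^2 = 0.4339
Iter 13: z = -0.1167 + -0.8750i, |z|^2 = 0.7792
Iter 14: z = -0.5620 + -0.3638i, |z|^2 = 0.4482
Iter 15: z = 0.3735 + -0.1591i, |z|^2 = 0.1648
Iter 16: z = 0.3042 + -0.6869i, |z|^2 = 0.5643
Did not escape in 17 iterations → in set

Answer: yes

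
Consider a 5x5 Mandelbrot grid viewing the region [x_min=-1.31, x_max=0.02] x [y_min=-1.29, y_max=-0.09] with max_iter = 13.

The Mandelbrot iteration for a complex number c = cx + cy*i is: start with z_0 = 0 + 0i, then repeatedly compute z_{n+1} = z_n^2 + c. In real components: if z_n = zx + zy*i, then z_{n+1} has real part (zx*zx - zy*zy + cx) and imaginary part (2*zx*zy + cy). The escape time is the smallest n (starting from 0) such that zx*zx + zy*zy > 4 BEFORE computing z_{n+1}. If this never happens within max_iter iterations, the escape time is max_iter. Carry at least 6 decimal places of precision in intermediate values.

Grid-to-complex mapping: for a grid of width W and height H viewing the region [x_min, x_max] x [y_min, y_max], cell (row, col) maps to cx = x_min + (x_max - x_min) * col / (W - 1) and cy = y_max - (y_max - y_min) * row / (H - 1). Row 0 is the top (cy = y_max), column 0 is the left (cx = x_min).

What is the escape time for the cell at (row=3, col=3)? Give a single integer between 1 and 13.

z_0 = 0 + 0i, c = -0.3125 + -0.9900i
Iter 1: z = -0.3125 + -0.9900i, |z|^2 = 1.0778
Iter 2: z = -1.1949 + -0.3712i, |z|^2 = 1.5657
Iter 3: z = 0.9776 + -0.1028i, |z|^2 = 0.9662
Iter 4: z = 0.6326 + -1.1909i, |z|^2 = 1.8184
Iter 5: z = -1.3306 + -2.4967i, |z|^2 = 8.0038
Escaped at iteration 5

Answer: 5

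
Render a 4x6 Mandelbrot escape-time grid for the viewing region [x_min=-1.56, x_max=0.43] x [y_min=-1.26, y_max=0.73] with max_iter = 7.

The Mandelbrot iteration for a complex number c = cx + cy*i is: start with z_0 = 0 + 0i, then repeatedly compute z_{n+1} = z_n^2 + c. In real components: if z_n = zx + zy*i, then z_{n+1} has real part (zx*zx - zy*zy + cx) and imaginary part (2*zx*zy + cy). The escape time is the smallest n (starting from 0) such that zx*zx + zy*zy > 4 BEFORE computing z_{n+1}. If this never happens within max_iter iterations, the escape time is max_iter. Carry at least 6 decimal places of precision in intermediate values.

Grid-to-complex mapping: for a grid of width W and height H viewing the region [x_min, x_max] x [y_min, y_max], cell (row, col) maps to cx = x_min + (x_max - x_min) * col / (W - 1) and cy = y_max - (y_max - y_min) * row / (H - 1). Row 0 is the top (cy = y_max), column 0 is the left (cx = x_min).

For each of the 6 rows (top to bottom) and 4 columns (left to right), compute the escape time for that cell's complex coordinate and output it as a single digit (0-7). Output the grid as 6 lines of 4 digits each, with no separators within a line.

(row=0, col=0): c = -1.5600 + 0.7300i → escape time 3
(row=0, col=1): c = -0.8967 + 0.7300i → escape time 4
(row=0, col=2): c = -0.2333 + 0.7300i → escape time 7
(row=0, col=3): c = 0.4300 + 0.7300i → escape time 4
(row=1, col=0): c = -1.5600 + 0.3320i → escape time 4
(row=1, col=1): c = -0.8967 + 0.3320i → escape time 7
(row=1, col=2): c = -0.2333 + 0.3320i → escape time 7
(row=1, col=3): c = 0.4300 + 0.3320i → escape time 7
(row=2, col=0): c = -1.5600 + -0.0660i → escape time 7
(row=2, col=1): c = -0.8967 + -0.0660i → escape time 7
(row=2, col=2): c = -0.2333 + -0.0660i → escape time 7
(row=2, col=3): c = 0.4300 + -0.0660i → escape time 6
(row=3, col=0): c = -1.5600 + -0.4640i → escape time 3
(row=3, col=1): c = -0.8967 + -0.4640i → escape time 6
(row=3, col=2): c = -0.2333 + -0.4640i → escape time 7
(row=3, col=3): c = 0.4300 + -0.4640i → escape time 6
(row=4, col=0): c = -1.5600 + -0.8620i → escape time 3
(row=4, col=1): c = -0.8967 + -0.8620i → escape time 3
(row=4, col=2): c = -0.2333 + -0.8620i → escape time 7
(row=4, col=3): c = 0.4300 + -0.8620i → escape time 3
(row=5, col=0): c = -1.5600 + -1.2600i → escape time 1
(row=5, col=1): c = -0.8967 + -1.2600i → escape time 3
(row=5, col=2): c = -0.2333 + -1.2600i → escape time 3
(row=5, col=3): c = 0.4300 + -1.2600i → escape time 2

Answer: 3474
4777
7776
3676
3373
1332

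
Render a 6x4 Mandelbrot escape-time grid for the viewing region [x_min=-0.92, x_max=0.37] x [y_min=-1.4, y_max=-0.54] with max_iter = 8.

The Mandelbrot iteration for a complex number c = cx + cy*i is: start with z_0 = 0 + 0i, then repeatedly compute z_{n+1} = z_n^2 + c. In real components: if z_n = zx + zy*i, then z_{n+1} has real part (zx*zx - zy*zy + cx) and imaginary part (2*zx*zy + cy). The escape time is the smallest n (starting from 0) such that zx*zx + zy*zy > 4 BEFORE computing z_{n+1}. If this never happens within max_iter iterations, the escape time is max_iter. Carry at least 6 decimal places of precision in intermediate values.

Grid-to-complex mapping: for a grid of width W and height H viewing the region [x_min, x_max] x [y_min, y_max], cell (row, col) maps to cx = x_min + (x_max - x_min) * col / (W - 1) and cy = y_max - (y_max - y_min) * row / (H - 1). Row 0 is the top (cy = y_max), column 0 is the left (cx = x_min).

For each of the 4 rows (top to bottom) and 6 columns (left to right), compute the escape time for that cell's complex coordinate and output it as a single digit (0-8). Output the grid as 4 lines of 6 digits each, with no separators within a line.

(row=0, col=0): c = -0.9200 + -0.5400i → escape time 5
(row=0, col=1): c = -0.6620 + -0.5400i → escape time 8
(row=0, col=2): c = -0.4040 + -0.5400i → escape time 8
(row=0, col=3): c = -0.1460 + -0.5400i → escape time 8
(row=0, col=4): c = 0.1120 + -0.5400i → escape time 8
(row=0, col=5): c = 0.3700 + -0.5400i → escape time 8
(row=1, col=0): c = -0.9200 + -0.8267i → escape time 3
(row=1, col=1): c = -0.6620 + -0.8267i → escape time 4
(row=1, col=2): c = -0.4040 + -0.8267i → escape time 6
(row=1, col=3): c = -0.1460 + -0.8267i → escape time 8
(row=1, col=4): c = 0.1120 + -0.8267i → escape time 5
(row=1, col=5): c = 0.3700 + -0.8267i → escape time 4
(row=2, col=0): c = -0.9200 + -1.1133i → escape time 3
(row=2, col=1): c = -0.6620 + -1.1133i → escape time 3
(row=2, col=2): c = -0.4040 + -1.1133i → escape time 4
(row=2, col=3): c = -0.1460 + -1.1133i → escape time 6
(row=2, col=4): c = 0.1120 + -1.1133i → escape time 4
(row=2, col=5): c = 0.3700 + -1.1133i → escape time 2
(row=3, col=0): c = -0.9200 + -1.4000i → escape time 2
(row=3, col=1): c = -0.6620 + -1.4000i → escape time 2
(row=3, col=2): c = -0.4040 + -1.4000i → escape time 2
(row=3, col=3): c = -0.1460 + -1.4000i → escape time 2
(row=3, col=4): c = 0.1120 + -1.4000i → escape time 2
(row=3, col=5): c = 0.3700 + -1.4000i → escape time 2

Answer: 588888
346854
334642
222222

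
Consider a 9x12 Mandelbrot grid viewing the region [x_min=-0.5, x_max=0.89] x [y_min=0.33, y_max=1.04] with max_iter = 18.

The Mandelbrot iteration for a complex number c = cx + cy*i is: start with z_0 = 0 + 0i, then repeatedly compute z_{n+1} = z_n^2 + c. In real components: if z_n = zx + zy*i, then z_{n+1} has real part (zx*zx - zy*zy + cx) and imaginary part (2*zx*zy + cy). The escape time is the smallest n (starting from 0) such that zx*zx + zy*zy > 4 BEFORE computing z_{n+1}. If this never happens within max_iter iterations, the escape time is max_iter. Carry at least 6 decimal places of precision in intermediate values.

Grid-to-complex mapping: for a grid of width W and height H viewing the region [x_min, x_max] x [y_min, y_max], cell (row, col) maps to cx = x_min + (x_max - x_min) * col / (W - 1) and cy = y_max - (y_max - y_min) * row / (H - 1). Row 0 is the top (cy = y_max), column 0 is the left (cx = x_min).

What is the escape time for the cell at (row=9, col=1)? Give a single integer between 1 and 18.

Answer: 18

Derivation:
z_0 = 0 + 0i, c = -0.3262 + 0.4591i
Iter 1: z = -0.3262 + 0.4591i, |z|^2 = 0.3172
Iter 2: z = -0.4306 + 0.1595i, |z|^2 = 0.2108
Iter 3: z = -0.1663 + 0.3217i, |z|^2 = 0.1312
Iter 4: z = -0.4021 + 0.3521i, |z|^2 = 0.2856
Iter 5: z = -0.2885 + 0.1760i, |z|^2 = 0.1142
Iter 6: z = -0.2740 + 0.3576i, |z|^2 = 0.2029
Iter 7: z = -0.3790 + 0.2632i, |z|^2 = 0.2129
Iter 8: z = -0.2518 + 0.2596i, |z|^2 = 0.1308
Iter 9: z = -0.3302 + 0.3283i, |z|^2 = 0.2168
Iter 10: z = -0.3250 + 0.2422i, |z|^2 = 0.1643
Iter 11: z = -0.2793 + 0.3016i, |z|^2 = 0.1690
Iter 12: z = -0.3392 + 0.2906i, |z|^2 = 0.1995
Iter 13: z = -0.2956 + 0.2619i, |z|^2 = 0.1560
Iter 14: z = -0.3075 + 0.3042i, |z|^2 = 0.1871
Iter 15: z = -0.3243 + 0.2720i, |z|^2 = 0.1791
Iter 16: z = -0.2951 + 0.2827i, |z|^2 = 0.1670
Iter 17: z = -0.3191 + 0.2923i, |z|^2 = 0.1872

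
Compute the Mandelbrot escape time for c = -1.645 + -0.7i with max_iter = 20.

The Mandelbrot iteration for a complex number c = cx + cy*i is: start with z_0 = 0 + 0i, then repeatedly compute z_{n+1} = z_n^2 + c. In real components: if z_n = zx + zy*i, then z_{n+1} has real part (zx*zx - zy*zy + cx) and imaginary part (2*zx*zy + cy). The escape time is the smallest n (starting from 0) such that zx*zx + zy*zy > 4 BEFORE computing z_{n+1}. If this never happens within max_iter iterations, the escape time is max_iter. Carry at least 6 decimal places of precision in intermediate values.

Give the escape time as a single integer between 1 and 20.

z_0 = 0 + 0i, c = -1.6450 + -0.7000i
Iter 1: z = -1.6450 + -0.7000i, |z|^2 = 3.1960
Iter 2: z = 0.5710 + 1.6030i, |z|^2 = 2.8957
Iter 3: z = -3.8885 + 1.1307i, |z|^2 = 16.3992
Escaped at iteration 3

Answer: 3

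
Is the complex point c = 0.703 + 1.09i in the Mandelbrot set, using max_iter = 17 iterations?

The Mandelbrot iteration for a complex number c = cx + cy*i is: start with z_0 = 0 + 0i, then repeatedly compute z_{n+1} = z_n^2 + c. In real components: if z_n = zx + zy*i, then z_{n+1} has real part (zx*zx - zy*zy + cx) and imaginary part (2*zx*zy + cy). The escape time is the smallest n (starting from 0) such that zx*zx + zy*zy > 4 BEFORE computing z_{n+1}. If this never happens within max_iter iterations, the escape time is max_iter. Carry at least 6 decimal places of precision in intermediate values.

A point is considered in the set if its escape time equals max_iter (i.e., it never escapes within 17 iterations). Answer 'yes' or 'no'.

Answer: no

Derivation:
z_0 = 0 + 0i, c = 0.7030 + 1.0900i
Iter 1: z = 0.7030 + 1.0900i, |z|^2 = 1.6823
Iter 2: z = 0.0091 + 2.6225i, |z|^2 = 6.8778
Escaped at iteration 2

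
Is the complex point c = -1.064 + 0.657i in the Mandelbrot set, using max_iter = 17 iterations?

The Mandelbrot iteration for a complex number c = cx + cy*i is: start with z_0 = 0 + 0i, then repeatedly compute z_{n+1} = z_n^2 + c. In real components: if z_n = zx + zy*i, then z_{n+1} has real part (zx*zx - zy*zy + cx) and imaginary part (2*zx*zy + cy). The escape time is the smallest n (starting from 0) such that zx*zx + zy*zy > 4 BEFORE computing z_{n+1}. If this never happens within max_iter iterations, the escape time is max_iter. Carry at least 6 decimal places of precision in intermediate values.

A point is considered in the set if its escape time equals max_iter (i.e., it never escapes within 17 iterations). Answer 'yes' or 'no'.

z_0 = 0 + 0i, c = -1.0640 + 0.6570i
Iter 1: z = -1.0640 + 0.6570i, |z|^2 = 1.5637
Iter 2: z = -0.3636 + -0.7411i, |z|^2 = 0.6814
Iter 3: z = -1.4811 + 1.1959i, |z|^2 = 3.6236
Iter 4: z = -0.3006 + -2.8852i, |z|^2 = 8.4150
Escaped at iteration 4

Answer: no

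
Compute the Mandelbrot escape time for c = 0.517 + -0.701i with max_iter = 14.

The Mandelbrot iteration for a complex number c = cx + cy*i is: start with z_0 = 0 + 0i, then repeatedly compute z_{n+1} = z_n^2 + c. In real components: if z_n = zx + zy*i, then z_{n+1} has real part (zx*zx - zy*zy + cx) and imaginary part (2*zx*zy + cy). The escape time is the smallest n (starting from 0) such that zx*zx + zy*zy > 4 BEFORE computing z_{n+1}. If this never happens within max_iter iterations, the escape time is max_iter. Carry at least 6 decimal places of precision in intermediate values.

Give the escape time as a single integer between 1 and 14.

z_0 = 0 + 0i, c = 0.5170 + -0.7010i
Iter 1: z = 0.5170 + -0.7010i, |z|^2 = 0.7587
Iter 2: z = 0.2929 + -1.4258i, |z|^2 = 2.1188
Iter 3: z = -1.4302 + -1.5362i, |z|^2 = 4.4055
Escaped at iteration 3

Answer: 3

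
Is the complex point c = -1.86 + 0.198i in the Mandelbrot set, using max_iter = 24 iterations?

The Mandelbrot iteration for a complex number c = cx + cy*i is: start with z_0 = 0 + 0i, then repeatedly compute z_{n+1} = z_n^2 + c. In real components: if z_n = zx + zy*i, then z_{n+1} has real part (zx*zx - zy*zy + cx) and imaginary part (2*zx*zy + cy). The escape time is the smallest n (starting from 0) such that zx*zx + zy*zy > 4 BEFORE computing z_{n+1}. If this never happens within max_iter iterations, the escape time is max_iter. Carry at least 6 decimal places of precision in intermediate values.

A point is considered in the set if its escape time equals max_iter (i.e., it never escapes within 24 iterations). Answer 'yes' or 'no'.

Answer: no

Derivation:
z_0 = 0 + 0i, c = -1.8600 + 0.1980i
Iter 1: z = -1.8600 + 0.1980i, |z|^2 = 3.4988
Iter 2: z = 1.5604 + -0.5386i, |z|^2 = 2.7249
Iter 3: z = 0.2848 + -1.4827i, |z|^2 = 2.2796
Iter 4: z = -3.9774 + -0.6465i, |z|^2 = 16.2377
Escaped at iteration 4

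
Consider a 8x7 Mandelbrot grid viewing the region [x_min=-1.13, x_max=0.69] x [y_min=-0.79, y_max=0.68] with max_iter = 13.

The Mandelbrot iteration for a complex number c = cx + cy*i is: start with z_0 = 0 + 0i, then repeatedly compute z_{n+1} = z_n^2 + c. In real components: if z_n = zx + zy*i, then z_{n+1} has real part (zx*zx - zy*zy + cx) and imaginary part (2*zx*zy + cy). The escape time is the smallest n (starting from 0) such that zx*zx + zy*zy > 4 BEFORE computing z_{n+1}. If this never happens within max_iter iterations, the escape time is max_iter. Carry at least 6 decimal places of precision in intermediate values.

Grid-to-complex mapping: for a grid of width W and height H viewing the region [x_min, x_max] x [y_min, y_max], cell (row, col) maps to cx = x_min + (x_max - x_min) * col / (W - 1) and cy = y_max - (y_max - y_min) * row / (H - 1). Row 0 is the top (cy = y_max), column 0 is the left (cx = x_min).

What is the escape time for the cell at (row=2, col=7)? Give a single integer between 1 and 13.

z_0 = 0 + 0i, c = 0.6900 + 0.1900i
Iter 1: z = 0.6900 + 0.1900i, |z|^2 = 0.5122
Iter 2: z = 1.1300 + 0.4522i, |z|^2 = 1.4814
Iter 3: z = 1.7624 + 1.2120i, |z|^2 = 4.5750
Escaped at iteration 3

Answer: 3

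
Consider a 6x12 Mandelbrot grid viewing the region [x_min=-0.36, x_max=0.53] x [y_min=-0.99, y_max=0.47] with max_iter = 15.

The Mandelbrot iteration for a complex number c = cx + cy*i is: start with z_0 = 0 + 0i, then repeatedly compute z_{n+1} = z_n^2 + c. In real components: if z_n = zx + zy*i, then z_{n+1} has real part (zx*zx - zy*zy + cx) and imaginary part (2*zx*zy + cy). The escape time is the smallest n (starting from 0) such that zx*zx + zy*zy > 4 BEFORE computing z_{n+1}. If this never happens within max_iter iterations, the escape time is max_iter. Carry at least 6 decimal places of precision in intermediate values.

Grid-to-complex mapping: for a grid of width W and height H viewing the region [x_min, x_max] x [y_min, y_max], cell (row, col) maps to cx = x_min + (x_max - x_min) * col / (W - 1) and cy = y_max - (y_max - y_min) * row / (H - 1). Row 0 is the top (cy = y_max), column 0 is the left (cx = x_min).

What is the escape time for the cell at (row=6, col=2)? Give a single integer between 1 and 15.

z_0 = 0 + 0i, c = -0.0040 + -0.3264i
Iter 1: z = -0.0040 + -0.3264i, |z|^2 = 0.1065
Iter 2: z = -0.1105 + -0.3238i, |z|^2 = 0.1170
Iter 3: z = -0.0966 + -0.2548i, |z|^2 = 0.0743
Iter 4: z = -0.0596 + -0.2771i, |z|^2 = 0.0804
Iter 5: z = -0.0772 + -0.2933i, |z|^2 = 0.0920
Iter 6: z = -0.0841 + -0.2810i, |z|^2 = 0.0861
Iter 7: z = -0.0759 + -0.2791i, |z|^2 = 0.0837
Iter 8: z = -0.0761 + -0.2840i, |z|^2 = 0.0864
Iter 9: z = -0.0789 + -0.2831i, |z|^2 = 0.0864
Iter 10: z = -0.0779 + -0.2817i, |z|^2 = 0.0854
Iter 11: z = -0.0773 + -0.2825i, |z|^2 = 0.0858
Iter 12: z = -0.0778 + -0.2827i, |z|^2 = 0.0860
Iter 13: z = -0.0779 + -0.2824i, |z|^2 = 0.0858
Iter 14: z = -0.0777 + -0.2824i, |z|^2 = 0.0858

Answer: 15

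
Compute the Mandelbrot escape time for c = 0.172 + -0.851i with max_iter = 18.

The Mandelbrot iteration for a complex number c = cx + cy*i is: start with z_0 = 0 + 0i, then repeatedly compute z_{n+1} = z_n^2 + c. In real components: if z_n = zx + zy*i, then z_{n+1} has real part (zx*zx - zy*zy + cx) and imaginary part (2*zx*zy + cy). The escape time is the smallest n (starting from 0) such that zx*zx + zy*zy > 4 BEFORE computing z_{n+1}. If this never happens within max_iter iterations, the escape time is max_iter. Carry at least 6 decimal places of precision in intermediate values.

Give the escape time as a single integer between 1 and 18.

Answer: 5

Derivation:
z_0 = 0 + 0i, c = 0.1720 + -0.8510i
Iter 1: z = 0.1720 + -0.8510i, |z|^2 = 0.7538
Iter 2: z = -0.5226 + -1.1437i, |z|^2 = 1.5813
Iter 3: z = -0.8630 + 0.3445i, |z|^2 = 0.8635
Iter 4: z = 0.7981 + -1.4456i, |z|^2 = 2.7268
Iter 5: z = -1.2807 + -3.1586i, |z|^2 = 11.6167
Escaped at iteration 5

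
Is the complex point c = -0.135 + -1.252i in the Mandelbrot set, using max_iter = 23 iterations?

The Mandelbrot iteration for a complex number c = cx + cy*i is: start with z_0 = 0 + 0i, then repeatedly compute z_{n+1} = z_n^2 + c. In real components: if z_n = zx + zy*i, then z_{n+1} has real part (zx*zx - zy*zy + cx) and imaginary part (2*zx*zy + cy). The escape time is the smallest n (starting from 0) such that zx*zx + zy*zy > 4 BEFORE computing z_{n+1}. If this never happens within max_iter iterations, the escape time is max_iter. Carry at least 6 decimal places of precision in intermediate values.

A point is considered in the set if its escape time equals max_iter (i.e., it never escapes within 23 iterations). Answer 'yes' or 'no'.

z_0 = 0 + 0i, c = -0.1350 + -1.2520i
Iter 1: z = -0.1350 + -1.2520i, |z|^2 = 1.5857
Iter 2: z = -1.6843 + -0.9140i, |z|^2 = 3.6721
Iter 3: z = 1.8665 + 1.8267i, |z|^2 = 6.8207
Escaped at iteration 3

Answer: no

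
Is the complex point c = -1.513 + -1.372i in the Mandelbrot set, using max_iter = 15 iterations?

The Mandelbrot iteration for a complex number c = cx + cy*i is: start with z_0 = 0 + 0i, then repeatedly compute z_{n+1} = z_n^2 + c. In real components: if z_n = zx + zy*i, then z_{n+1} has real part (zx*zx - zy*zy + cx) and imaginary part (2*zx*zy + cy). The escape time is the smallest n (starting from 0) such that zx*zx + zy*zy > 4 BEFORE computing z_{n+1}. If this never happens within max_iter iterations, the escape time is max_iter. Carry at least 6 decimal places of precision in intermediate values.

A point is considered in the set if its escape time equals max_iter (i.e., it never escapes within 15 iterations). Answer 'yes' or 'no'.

Answer: no

Derivation:
z_0 = 0 + 0i, c = -1.5130 + -1.3720i
Iter 1: z = -1.5130 + -1.3720i, |z|^2 = 4.1716
Escaped at iteration 1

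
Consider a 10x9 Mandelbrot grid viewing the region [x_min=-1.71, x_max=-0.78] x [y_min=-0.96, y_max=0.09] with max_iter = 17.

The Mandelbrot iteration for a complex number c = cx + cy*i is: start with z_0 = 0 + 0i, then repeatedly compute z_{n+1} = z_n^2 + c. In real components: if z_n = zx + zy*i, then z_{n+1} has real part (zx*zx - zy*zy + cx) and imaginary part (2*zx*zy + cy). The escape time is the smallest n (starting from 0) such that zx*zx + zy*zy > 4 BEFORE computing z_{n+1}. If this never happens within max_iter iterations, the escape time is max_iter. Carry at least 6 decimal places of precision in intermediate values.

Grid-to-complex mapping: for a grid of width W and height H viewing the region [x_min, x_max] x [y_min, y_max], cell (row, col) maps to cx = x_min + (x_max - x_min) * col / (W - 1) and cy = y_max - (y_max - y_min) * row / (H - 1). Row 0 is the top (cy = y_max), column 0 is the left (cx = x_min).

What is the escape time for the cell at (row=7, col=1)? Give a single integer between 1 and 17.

z_0 = 0 + 0i, c = -1.6067 + -0.8288i
Iter 1: z = -1.6067 + -0.8288i, |z|^2 = 3.2682
Iter 2: z = 0.2879 + 1.8343i, |z|^2 = 3.4475
Iter 3: z = -4.8884 + 0.2274i, |z|^2 = 23.9486
Escaped at iteration 3

Answer: 3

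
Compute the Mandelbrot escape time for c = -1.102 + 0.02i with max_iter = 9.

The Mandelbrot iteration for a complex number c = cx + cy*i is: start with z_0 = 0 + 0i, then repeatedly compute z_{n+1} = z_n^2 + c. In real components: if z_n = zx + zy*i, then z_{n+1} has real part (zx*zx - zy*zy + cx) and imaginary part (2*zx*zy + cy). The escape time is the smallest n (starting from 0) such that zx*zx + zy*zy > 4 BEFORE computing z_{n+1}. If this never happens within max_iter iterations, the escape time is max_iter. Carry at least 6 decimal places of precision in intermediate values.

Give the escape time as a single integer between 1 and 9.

Answer: 9

Derivation:
z_0 = 0 + 0i, c = -1.1020 + 0.0200i
Iter 1: z = -1.1020 + 0.0200i, |z|^2 = 1.2148
Iter 2: z = 0.1120 + -0.0241i, |z|^2 = 0.0131
Iter 3: z = -1.0900 + 0.0146i, |z|^2 = 1.1884
Iter 4: z = 0.0860 + -0.0118i, |z|^2 = 0.0075
Iter 5: z = -1.0948 + 0.0180i, |z|^2 = 1.1988
Iter 6: z = 0.0962 + -0.0193i, |z|^2 = 0.0096
Iter 7: z = -1.0931 + 0.0163i, |z|^2 = 1.1952
Iter 8: z = 0.0927 + -0.0156i, |z|^2 = 0.0088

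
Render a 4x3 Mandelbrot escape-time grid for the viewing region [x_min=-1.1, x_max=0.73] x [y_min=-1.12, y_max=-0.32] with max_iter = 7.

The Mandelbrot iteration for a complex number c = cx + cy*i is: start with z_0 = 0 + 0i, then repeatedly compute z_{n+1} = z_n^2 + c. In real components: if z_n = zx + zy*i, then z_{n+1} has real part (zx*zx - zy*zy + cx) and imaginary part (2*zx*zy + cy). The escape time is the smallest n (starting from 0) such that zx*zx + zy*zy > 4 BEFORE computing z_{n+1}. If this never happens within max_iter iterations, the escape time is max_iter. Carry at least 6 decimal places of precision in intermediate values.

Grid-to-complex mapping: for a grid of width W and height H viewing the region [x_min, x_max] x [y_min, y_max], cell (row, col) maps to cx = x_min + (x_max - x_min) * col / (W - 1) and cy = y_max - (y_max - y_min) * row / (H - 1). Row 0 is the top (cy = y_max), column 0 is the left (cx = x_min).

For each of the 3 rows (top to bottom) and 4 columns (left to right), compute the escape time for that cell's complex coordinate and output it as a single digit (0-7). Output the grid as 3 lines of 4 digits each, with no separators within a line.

(row=0, col=0): c = -1.1000 + -0.3200i → escape time 7
(row=0, col=1): c = -0.4900 + -0.3200i → escape time 7
(row=0, col=2): c = 0.1200 + -0.3200i → escape time 7
(row=0, col=3): c = 0.7300 + -0.3200i → escape time 3
(row=1, col=0): c = -1.1000 + -0.7200i → escape time 3
(row=1, col=1): c = -0.4900 + -0.7200i → escape time 7
(row=1, col=2): c = 0.1200 + -0.7200i → escape time 7
(row=1, col=3): c = 0.7300 + -0.7200i → escape time 3
(row=2, col=0): c = -1.1000 + -1.1200i → escape time 3
(row=2, col=1): c = -0.4900 + -1.1200i → escape time 3
(row=2, col=2): c = 0.1200 + -1.1200i → escape time 3
(row=2, col=3): c = 0.7300 + -1.1200i → escape time 2

Answer: 7773
3773
3332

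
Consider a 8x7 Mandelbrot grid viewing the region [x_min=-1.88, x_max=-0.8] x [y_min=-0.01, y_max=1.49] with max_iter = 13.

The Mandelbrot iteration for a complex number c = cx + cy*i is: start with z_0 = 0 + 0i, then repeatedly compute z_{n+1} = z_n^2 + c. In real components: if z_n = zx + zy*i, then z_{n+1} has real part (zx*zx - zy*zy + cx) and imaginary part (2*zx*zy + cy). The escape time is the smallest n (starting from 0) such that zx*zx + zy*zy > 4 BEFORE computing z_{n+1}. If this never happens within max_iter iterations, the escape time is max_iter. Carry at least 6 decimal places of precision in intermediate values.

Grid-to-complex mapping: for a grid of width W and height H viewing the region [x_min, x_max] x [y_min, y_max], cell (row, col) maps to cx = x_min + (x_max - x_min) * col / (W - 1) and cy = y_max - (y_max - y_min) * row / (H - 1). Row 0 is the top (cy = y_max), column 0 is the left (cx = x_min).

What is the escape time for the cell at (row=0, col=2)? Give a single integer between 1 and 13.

z_0 = 0 + 0i, c = -1.5714 + 1.4900i
Iter 1: z = -1.5714 + 1.4900i, |z|^2 = 4.6895
Escaped at iteration 1

Answer: 1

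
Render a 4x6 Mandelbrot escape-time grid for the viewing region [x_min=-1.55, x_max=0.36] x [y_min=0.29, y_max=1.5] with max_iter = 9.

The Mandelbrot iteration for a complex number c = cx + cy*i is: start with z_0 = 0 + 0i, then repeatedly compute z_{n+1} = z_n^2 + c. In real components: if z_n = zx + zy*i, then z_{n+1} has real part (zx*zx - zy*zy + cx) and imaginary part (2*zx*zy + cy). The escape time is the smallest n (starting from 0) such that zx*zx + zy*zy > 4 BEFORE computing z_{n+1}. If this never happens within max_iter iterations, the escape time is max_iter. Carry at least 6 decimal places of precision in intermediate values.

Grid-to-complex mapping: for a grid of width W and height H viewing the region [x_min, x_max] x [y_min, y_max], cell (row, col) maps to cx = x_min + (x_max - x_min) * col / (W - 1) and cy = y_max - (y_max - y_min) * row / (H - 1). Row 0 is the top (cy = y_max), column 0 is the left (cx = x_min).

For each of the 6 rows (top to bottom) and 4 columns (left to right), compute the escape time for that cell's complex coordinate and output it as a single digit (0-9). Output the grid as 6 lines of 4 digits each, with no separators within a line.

Answer: 1222
2332
2353
3494
3599
4999

Derivation:
(row=0, col=0): c = -1.5500 + 1.5000i → escape time 1
(row=0, col=1): c = -0.9133 + 1.5000i → escape time 2
(row=0, col=2): c = -0.2767 + 1.5000i → escape time 2
(row=0, col=3): c = 0.3600 + 1.5000i → escape time 2
(row=1, col=0): c = -1.5500 + 1.2580i → escape time 2
(row=1, col=1): c = -0.9133 + 1.2580i → escape time 3
(row=1, col=2): c = -0.2767 + 1.2580i → escape time 3
(row=1, col=3): c = 0.3600 + 1.2580i → escape time 2
(row=2, col=0): c = -1.5500 + 1.0160i → escape time 2
(row=2, col=1): c = -0.9133 + 1.0160i → escape time 3
(row=2, col=2): c = -0.2767 + 1.0160i → escape time 5
(row=2, col=3): c = 0.3600 + 1.0160i → escape time 3
(row=3, col=0): c = -1.5500 + 0.7740i → escape time 3
(row=3, col=1): c = -0.9133 + 0.7740i → escape time 4
(row=3, col=2): c = -0.2767 + 0.7740i → escape time 9
(row=3, col=3): c = 0.3600 + 0.7740i → escape time 4
(row=4, col=0): c = -1.5500 + 0.5320i → escape time 3
(row=4, col=1): c = -0.9133 + 0.5320i → escape time 5
(row=4, col=2): c = -0.2767 + 0.5320i → escape time 9
(row=4, col=3): c = 0.3600 + 0.5320i → escape time 9
(row=5, col=0): c = -1.5500 + 0.2900i → escape time 4
(row=5, col=1): c = -0.9133 + 0.2900i → escape time 9
(row=5, col=2): c = -0.2767 + 0.2900i → escape time 9
(row=5, col=3): c = 0.3600 + 0.2900i → escape time 9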